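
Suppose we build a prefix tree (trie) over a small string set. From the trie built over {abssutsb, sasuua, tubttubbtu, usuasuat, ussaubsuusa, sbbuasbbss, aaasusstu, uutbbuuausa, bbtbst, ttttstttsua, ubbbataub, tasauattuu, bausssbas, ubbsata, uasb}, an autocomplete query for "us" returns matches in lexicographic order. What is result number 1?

ussaubsuusa

Filter for "us…" and sort: "ussaubsuusa", "usuasuat"
Position 1: ussaubsuusa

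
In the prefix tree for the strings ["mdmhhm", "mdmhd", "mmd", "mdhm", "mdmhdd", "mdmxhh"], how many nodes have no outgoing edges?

A leaf is a node with no children — equivalently, the end of a word that is not a proper prefix of any other stored word.
Those words: "mdhm", "mdmhdd", "mdmhhm", "mdmxhh", "mmd"
Leaf count: 5

5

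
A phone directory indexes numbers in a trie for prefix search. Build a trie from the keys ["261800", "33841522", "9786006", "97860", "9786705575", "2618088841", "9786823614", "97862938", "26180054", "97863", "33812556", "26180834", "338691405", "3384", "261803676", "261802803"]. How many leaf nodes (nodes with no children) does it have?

13

Leaves are exactly the stored words that no other stored word extends.
Those words: "26180054", "261802803", "261803676", "26180834", "2618088841", "33812556", "33841522", "338691405", "9786006", "97862938", "97863", "9786705575", "9786823614"
Leaf count: 13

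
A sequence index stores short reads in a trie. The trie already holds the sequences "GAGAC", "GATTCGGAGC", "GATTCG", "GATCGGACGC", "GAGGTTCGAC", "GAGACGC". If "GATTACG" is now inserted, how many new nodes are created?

"GATT" is already a path in the trie; the remaining "ACG" must be added.
So 7 − 4 = 3 new nodes.

3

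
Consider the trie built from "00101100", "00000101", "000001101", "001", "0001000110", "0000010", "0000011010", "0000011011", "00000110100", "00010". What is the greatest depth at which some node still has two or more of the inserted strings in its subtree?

10

The deepest shared node is where two words last agree before diverging.
e.g. "0000011010" and "00000110100" share the prefix "0000011010" of length 10; no pair shares a longer one.
Longest shared-prefix length: 10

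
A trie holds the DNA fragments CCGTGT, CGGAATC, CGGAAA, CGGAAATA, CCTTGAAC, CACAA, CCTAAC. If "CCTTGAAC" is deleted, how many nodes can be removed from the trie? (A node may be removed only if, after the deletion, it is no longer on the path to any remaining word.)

A node on "CCTTGAAC"'s path can go only if nothing else ends at it or branches off below it.
The suffix "TGAAC" (5 nodes) is used only by "CCTTGAAC"; the node for "CCT" still has the child "A", so pruning stops there.
Nodes removed: 5

5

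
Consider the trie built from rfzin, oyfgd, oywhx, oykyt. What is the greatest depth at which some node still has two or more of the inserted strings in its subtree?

2

Look for the deepest trie node that still has at least two words in its subtree.
e.g. "oyfgd" and "oykyt" share the prefix "oy" of length 2; no pair shares a longer one.
Longest shared-prefix length: 2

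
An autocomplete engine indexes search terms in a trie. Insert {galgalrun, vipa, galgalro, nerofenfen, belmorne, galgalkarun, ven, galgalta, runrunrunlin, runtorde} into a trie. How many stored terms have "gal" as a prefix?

4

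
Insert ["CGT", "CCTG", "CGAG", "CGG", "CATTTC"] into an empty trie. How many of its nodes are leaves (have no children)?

5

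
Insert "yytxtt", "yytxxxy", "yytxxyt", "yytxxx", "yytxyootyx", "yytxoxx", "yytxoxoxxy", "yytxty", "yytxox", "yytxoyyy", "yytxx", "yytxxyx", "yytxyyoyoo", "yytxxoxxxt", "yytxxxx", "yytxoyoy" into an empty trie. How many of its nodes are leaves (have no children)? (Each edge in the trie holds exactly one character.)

A leaf is a node with no children — equivalently, the end of a word that is not a proper prefix of any other stored word.
Those words: "yytxoxoxxy", "yytxoxx", "yytxoyoy", "yytxoyyy", "yytxtt", "yytxty", "yytxxoxxxt", "yytxxxx", "yytxxxy", "yytxxyt", "yytxxyx", "yytxyootyx", "yytxyyoyoo"
Leaf count: 13

13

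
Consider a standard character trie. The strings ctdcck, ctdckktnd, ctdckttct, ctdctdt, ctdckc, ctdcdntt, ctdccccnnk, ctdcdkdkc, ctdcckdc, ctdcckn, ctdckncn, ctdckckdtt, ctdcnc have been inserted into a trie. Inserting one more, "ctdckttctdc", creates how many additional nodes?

"ctdckttct" is already a path in the trie; the remaining "dc" must be added.
New nodes needed: |"ctdckttctdc"| − 9 = 11 − 9 = 2.

2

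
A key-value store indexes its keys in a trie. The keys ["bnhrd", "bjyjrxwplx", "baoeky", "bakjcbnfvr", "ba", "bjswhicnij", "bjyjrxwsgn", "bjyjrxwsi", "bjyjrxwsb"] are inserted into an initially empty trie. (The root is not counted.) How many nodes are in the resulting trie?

Trie structure (* marks end of a word):
(root)
└─ b
   ├─ a *
   │  ├─ k
   │  │  └─ j
   │  │     └─ c
   │  │        └─ b
   │  │           └─ n
   │  │              └─ f
   │  │                 └─ v
   │  │                    └─ r *
   │  └─ o
   │     └─ e
   │        └─ k
   │           └─ y *
   ├─ j
   │  ├─ s
   │  │  └─ w
   │  │     └─ h
   │  │        └─ i
   │  │           └─ c
   │  │              └─ n
   │  │                 └─ i
   │  │                    └─ j *
   │  └─ y
   │     └─ j
   │        └─ r
   │           └─ x
   │              └─ w
   │                 ├─ p
   │                 │  └─ l
   │                 │     └─ x *
   │                 └─ s
   │                    ├─ b *
   │                    ├─ g
   │                    │  └─ n *
   │                    └─ i *
   └─ n
      └─ h
         └─ r
            └─ d *
Counting every labelled node above: 40.

40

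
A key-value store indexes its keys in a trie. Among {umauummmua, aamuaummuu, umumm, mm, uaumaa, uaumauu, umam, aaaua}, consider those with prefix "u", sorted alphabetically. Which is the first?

DFS of the "u" subtree visits, in order: "uaumaa", "uaumauu", "umam", "umauummmua", "umumm"
Position 1: uaumaa

uaumaa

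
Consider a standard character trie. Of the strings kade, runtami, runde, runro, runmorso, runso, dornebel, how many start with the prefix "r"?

5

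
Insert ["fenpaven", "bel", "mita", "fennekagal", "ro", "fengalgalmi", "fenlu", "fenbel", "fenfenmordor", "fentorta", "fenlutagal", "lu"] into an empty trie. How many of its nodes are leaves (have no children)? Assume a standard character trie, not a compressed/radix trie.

Leaves are exactly the stored words that no other stored word extends.
Those words: "bel", "fenbel", "fenfenmordor", "fengalgalmi", "fenlutagal", "fennekagal", "fenpaven", "fentorta", "lu", "mita", "ro"
Leaf count: 11

11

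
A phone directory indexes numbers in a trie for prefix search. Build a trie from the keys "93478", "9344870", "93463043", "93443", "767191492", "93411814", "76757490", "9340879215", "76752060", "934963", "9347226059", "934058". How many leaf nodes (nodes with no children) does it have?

12

Leaves are exactly the stored words that no other stored word extends.
Those words: "767191492", "76752060", "76757490", "934058", "9340879215", "93411814", "93443", "9344870", "93463043", "9347226059", "93478", "934963"
Leaf count: 12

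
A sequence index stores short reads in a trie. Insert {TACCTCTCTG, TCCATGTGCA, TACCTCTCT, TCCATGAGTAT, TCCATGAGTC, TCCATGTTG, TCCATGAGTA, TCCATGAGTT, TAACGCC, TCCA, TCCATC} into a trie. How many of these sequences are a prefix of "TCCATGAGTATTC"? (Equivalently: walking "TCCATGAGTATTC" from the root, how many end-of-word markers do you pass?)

3

Traverse "TCCATGAGTATTC" character by character; count nodes along the way that are marked as word ends.
Prefixes of the query that are stored words: "TCCA", "TCCATGAGTA", "TCCATGAGTAT"
Count: 3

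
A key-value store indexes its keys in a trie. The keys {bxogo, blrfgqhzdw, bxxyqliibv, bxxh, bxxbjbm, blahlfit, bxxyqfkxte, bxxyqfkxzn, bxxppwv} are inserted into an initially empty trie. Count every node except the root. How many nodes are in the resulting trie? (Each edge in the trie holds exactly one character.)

Insert word by word; a character creates a node only if that edge doesn't already exist:
  "bxogo" → 5 new (b, x, o, g, o)
  "blrfgqhzdw" → prefix "b" already present; 9 new (l, r, f, g, q, h, z, d, w)
  "bxxyqliibv" → prefix "bx" already present; 8 new (x, y, q, l, i, i, b, v)
  "bxxh" → prefix "bxx" already present; 1 new (h)
  "bxxbjbm" → prefix "bxx" already present; 4 new (b, j, b, m)
  "blahlfit" → prefix "bl" already present; 6 new (a, h, l, f, i, t)
  "bxxyqfkxte" → prefix "bxxyq" already present; 5 new (f, k, x, t, e)
  "bxxyqfkxzn" → prefix "bxxyqfkx" already present; 2 new (z, n)
  "bxxppwv" → prefix "bxx" already present; 4 new (p, p, w, v)
Total nodes = 5 + 9 + 8 + 1 + 4 + 6 + 5 + 2 + 4 = 44

44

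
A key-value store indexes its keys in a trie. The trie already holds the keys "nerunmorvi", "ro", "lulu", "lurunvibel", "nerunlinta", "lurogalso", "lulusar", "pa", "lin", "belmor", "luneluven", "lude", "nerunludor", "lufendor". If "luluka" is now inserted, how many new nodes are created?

2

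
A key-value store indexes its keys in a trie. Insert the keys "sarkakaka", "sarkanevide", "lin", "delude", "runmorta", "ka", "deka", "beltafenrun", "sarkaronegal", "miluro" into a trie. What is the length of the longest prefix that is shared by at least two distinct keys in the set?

Equivalently: take the maximum, over all pairs, of their longest common prefix length.
e.g. "sarkakaka" and "sarkanevide" share the prefix "sarka" of length 5; no pair shares a longer one.
Longest shared-prefix length: 5

5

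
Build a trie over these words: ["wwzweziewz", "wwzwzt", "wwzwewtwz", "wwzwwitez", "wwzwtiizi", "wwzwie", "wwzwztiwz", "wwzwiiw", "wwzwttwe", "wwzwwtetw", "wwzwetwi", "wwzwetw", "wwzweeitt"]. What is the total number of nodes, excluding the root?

47

Trace insertions, counting only characters that open a new branch:
  "wwzweziewz" → 10 new (w, w, z, w, e, z, i, e, w, z)
  "wwzwzt" → prefix "wwzw" already present; 2 new (z, t)
  "wwzwewtwz" → prefix "wwzwe" already present; 4 new (w, t, w, z)
  "wwzwwitez" → prefix "wwzw" already present; 5 new (w, i, t, e, z)
  "wwzwtiizi" → prefix "wwzw" already present; 5 new (t, i, i, z, i)
  "wwzwie" → prefix "wwzw" already present; 2 new (i, e)
  "wwzwztiwz" → prefix "wwzwzt" already present; 3 new (i, w, z)
  "wwzwiiw" → prefix "wwzwi" already present; 2 new (i, w)
  "wwzwttwe" → prefix "wwzwt" already present; 3 new (t, w, e)
  "wwzwwtetw" → prefix "wwzww" already present; 4 new (t, e, t, w)
  "wwzwetwi" → prefix "wwzwe" already present; 3 new (t, w, i)
  "wwzwetw" → prefix "wwzwetw" already present; 0 new (none)
  "wwzweeitt" → prefix "wwzwe" already present; 4 new (e, i, t, t)
Total nodes = 10 + 2 + 4 + 5 + 5 + 2 + 3 + 2 + 3 + 4 + 3 + 0 + 4 = 47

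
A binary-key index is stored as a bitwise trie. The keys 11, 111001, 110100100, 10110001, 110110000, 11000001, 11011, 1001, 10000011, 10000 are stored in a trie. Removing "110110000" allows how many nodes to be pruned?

4

After clearing the end-marker at "110110000", prune upward until reaching a node still needed by another word.
The suffix "0000" (4 nodes) is used only by "110110000"; "11011" is itself a stored word, so pruning stops there.
Nodes removed: 4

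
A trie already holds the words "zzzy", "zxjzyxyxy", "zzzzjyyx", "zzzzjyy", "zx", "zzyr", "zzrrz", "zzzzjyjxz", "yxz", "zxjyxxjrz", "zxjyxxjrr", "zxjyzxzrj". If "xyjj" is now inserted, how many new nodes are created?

4

"xyjj" shares no prefix with any stored word, so all 4 characters open new nodes.
4 − 0 = 4 new nodes.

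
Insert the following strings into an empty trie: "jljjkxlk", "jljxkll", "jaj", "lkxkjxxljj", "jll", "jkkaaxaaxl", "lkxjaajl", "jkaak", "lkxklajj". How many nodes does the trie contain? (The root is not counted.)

46

Count nodes per top-level branch (shared prefixes stored once):
  'j'-branch (jaj, jkaak, jkkaaxaaxl, jljjkxlk, jljxkll, jll): 27 nodes
  'l'-branch (lkxjaajl, lkxkjxxljj, lkxklajj): 19 nodes
Sum: 46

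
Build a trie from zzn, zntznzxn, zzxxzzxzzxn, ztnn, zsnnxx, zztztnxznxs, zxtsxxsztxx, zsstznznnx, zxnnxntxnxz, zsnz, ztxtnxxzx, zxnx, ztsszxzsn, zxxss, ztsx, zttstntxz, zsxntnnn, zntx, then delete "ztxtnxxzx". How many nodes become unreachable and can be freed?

After clearing the end-marker at "ztxtnxxzx", prune upward until reaching a node still needed by another word.
The suffix "xtnxxzx" (7 nodes) is used only by "ztxtnxxzx"; the node for "zt" still has the child "n", so pruning stops there.
Nodes removed: 7

7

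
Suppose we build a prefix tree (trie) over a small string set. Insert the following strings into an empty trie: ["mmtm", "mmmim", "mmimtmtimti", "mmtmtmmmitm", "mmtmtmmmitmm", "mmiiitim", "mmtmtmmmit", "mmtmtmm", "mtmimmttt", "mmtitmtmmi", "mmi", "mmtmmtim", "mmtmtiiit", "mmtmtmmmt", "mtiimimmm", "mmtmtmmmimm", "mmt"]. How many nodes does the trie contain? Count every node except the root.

62

For each word, the new-node count is its length minus the longest prefix already in the trie:
  "mmtm" → 4 new (m, m, t, m)
  "mmmim" → prefix "mm" already present; 3 new (m, i, m)
  "mmimtmtimti" → prefix "mm" already present; 9 new (i, m, t, m, t, i, m, t, i)
  "mmtmtmmmitm" → prefix "mmtm" already present; 7 new (t, m, m, m, i, t, m)
  "mmtmtmmmitmm" → prefix "mmtmtmmmitm" already present; 1 new (m)
  "mmiiitim" → prefix "mmi" already present; 5 new (i, i, t, i, m)
  "mmtmtmmmit" → prefix "mmtmtmmmit" already present; 0 new (none)
  "mmtmtmm" → prefix "mmtmtmm" already present; 0 new (none)
  "mtmimmttt" → prefix "m" already present; 8 new (t, m, i, m, m, t, t, t)
  "mmtitmtmmi" → prefix "mmt" already present; 7 new (i, t, m, t, m, m, i)
  "mmi" → prefix "mmi" already present; 0 new (none)
  "mmtmmtim" → prefix "mmtm" already present; 4 new (m, t, i, m)
  "mmtmtiiit" → prefix "mmtmt" already present; 4 new (i, i, i, t)
  "mmtmtmmmt" → prefix "mmtmtmmm" already present; 1 new (t)
  "mtiimimmm" → prefix "mt" already present; 7 new (i, i, m, i, m, m, m)
  "mmtmtmmmimm" → prefix "mmtmtmmmi" already present; 2 new (m, m)
  "mmt" → prefix "mmt" already present; 0 new (none)
Total nodes = 4 + 3 + 9 + 7 + 1 + 5 + 0 + 0 + 8 + 7 + 0 + 4 + 4 + 1 + 7 + 2 + 0 = 62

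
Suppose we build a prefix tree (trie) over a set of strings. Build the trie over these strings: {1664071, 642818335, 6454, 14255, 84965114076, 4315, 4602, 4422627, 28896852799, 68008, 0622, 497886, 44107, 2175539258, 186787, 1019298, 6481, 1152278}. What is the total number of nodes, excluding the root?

Insert word by word; a character creates a node only if that edge doesn't already exist:
  "1664071" → 7 new (1, 6, 6, 4, 0, 7, 1)
  "642818335" → 9 new (6, 4, 2, 8, 1, 8, 3, 3, 5)
  "6454" → prefix "64" already present; 2 new (5, 4)
  "14255" → prefix "1" already present; 4 new (4, 2, 5, 5)
  "84965114076" → 11 new (8, 4, 9, 6, 5, 1, 1, 4, 0, 7, 6)
  "4315" → 4 new (4, 3, 1, 5)
  "4602" → prefix "4" already present; 3 new (6, 0, 2)
  "4422627" → prefix "4" already present; 6 new (4, 2, 2, 6, 2, 7)
  "28896852799" → 11 new (2, 8, 8, 9, 6, 8, 5, 2, 7, 9, 9)
  "68008" → prefix "6" already present; 4 new (8, 0, 0, 8)
  "0622" → 4 new (0, 6, 2, 2)
  "497886" → prefix "4" already present; 5 new (9, 7, 8, 8, 6)
  "44107" → prefix "44" already present; 3 new (1, 0, 7)
  "2175539258" → prefix "2" already present; 9 new (1, 7, 5, 5, 3, 9, 2, 5, 8)
  "186787" → prefix "1" already present; 5 new (8, 6, 7, 8, 7)
  "1019298" → prefix "1" already present; 6 new (0, 1, 9, 2, 9, 8)
  "6481" → prefix "64" already present; 2 new (8, 1)
  "1152278" → prefix "1" already present; 6 new (1, 5, 2, 2, 7, 8)
Total nodes = 7 + 9 + 2 + 4 + 11 + 4 + 3 + 6 + 11 + 4 + 4 + 5 + 3 + 9 + 5 + 6 + 2 + 6 = 101

101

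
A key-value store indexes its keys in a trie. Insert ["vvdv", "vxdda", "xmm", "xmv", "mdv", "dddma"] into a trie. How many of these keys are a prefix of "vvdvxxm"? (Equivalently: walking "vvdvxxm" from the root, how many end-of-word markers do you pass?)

1

Traverse "vvdvxxm" character by character; count nodes along the way that are marked as word ends.
Prefixes of the query that are stored words: "vvdv"
Count: 1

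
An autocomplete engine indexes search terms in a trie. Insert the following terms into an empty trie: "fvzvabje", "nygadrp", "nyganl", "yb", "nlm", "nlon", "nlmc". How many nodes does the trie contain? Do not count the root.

Trie structure (* marks end of a word):
(root)
├─ f
│  └─ v
│     └─ z
│        └─ v
│           └─ a
│              └─ b
│                 └─ j
│                    └─ e *
├─ n
│  ├─ l
│  │  ├─ m *
│  │  │  └─ c *
│  │  └─ o
│  │     └─ n *
│  └─ y
│     └─ g
│        └─ a
│           ├─ d
│           │  └─ r
│           │     └─ p *
│           └─ n
│              └─ l *
└─ y
   └─ b *
Counting every labelled node above: 24.

24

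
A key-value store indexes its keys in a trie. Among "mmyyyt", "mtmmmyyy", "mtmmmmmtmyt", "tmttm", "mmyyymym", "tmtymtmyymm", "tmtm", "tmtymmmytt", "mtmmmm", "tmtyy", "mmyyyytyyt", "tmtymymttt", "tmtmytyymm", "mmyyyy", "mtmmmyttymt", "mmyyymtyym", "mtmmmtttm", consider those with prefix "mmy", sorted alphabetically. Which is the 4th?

mmyyyy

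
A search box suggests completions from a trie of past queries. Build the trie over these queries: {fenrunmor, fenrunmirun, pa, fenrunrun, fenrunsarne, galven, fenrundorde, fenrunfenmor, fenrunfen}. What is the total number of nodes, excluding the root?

40

Count nodes per top-level branch (shared prefixes stored once):
  'f'-branch (fenrundorde, fenrunfen, fenrunfenmor, fenrunmirun, fenrunmor, fenrunrun, fenrunsarne): 32 nodes
  'g'-branch (galven): 6 nodes
  'p'-branch (pa): 2 nodes
Sum: 40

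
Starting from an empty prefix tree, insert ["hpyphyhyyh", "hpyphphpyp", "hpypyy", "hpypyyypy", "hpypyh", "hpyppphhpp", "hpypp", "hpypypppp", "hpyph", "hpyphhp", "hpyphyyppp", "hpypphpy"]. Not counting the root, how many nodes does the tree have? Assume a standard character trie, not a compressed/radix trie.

40

Trace insertions, counting only characters that open a new branch:
  "hpyphyhyyh" → 10 new (h, p, y, p, h, y, h, y, y, h)
  "hpyphphpyp" → prefix "hpyph" already present; 5 new (p, h, p, y, p)
  "hpypyy" → prefix "hpyp" already present; 2 new (y, y)
  "hpypyyypy" → prefix "hpypyy" already present; 3 new (y, p, y)
  "hpypyh" → prefix "hpypy" already present; 1 new (h)
  "hpyppphhpp" → prefix "hpyp" already present; 6 new (p, p, h, h, p, p)
  "hpypp" → prefix "hpypp" already present; 0 new (none)
  "hpypypppp" → prefix "hpypy" already present; 4 new (p, p, p, p)
  "hpyph" → prefix "hpyph" already present; 0 new (none)
  "hpyphhp" → prefix "hpyph" already present; 2 new (h, p)
  "hpyphyyppp" → prefix "hpyphy" already present; 4 new (y, p, p, p)
  "hpypphpy" → prefix "hpypp" already present; 3 new (h, p, y)
Total nodes = 10 + 5 + 2 + 3 + 1 + 6 + 0 + 4 + 0 + 2 + 4 + 3 = 40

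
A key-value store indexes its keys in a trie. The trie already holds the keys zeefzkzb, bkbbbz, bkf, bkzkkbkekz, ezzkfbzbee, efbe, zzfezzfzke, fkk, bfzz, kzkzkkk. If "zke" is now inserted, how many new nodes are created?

2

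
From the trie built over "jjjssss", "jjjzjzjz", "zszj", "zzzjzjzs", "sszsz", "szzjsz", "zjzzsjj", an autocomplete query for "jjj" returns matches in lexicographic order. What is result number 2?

Filter for "jjj…" and sort: "jjjssss", "jjjzjzjz"
Position 2: jjjzjzjz

jjjzjzjz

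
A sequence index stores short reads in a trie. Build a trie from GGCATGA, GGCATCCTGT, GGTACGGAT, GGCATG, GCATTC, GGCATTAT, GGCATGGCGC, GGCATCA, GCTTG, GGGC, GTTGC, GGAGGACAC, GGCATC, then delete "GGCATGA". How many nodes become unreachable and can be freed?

A node on "GGCATGA"'s path can go only if nothing else ends at it or branches off below it.
The suffix "A" (1 node) is used only by "GGCATGA"; the node for "GGCATG" still has the child "G", so pruning stops there.
Nodes removed: 1

1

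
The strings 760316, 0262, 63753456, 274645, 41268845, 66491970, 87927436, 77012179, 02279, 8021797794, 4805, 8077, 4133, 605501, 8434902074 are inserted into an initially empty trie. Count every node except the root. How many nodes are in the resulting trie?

87

Insert word by word; a character creates a node only if that edge doesn't already exist:
  "760316" → 6 new (7, 6, 0, 3, 1, 6)
  "0262" → 4 new (0, 2, 6, 2)
  "63753456" → 8 new (6, 3, 7, 5, 3, 4, 5, 6)
  "274645" → 6 new (2, 7, 4, 6, 4, 5)
  "41268845" → 8 new (4, 1, 2, 6, 8, 8, 4, 5)
  "66491970" → prefix "6" already present; 7 new (6, 4, 9, 1, 9, 7, 0)
  "87927436" → 8 new (8, 7, 9, 2, 7, 4, 3, 6)
  "77012179" → prefix "7" already present; 7 new (7, 0, 1, 2, 1, 7, 9)
  "02279" → prefix "02" already present; 3 new (2, 7, 9)
  "8021797794" → prefix "8" already present; 9 new (0, 2, 1, 7, 9, 7, 7, 9, 4)
  "4805" → prefix "4" already present; 3 new (8, 0, 5)
  "8077" → prefix "80" already present; 2 new (7, 7)
  "4133" → prefix "41" already present; 2 new (3, 3)
  "605501" → prefix "6" already present; 5 new (0, 5, 5, 0, 1)
  "8434902074" → prefix "8" already present; 9 new (4, 3, 4, 9, 0, 2, 0, 7, 4)
Total nodes = 6 + 4 + 8 + 6 + 8 + 7 + 8 + 7 + 3 + 9 + 3 + 2 + 2 + 5 + 9 = 87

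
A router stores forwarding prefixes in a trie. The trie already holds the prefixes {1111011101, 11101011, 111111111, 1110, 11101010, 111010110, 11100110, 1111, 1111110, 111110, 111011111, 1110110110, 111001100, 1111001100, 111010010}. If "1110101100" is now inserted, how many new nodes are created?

Walking "1110101100" from the root, the first 9 characters ("111010110") follow existing edges; "0" is the first miss.
New nodes needed: |"1110101100"| − 9 = 10 − 9 = 1.

1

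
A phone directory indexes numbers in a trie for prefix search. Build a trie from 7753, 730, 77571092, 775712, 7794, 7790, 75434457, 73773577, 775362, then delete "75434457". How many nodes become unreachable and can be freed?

7

Walk "75434457" from the leaf back toward the root, removing each node that no remaining word uses.
The suffix "5434457" (7 nodes) is used only by "75434457"; the node for "7" still has the child "7", so pruning stops there.
Nodes removed: 7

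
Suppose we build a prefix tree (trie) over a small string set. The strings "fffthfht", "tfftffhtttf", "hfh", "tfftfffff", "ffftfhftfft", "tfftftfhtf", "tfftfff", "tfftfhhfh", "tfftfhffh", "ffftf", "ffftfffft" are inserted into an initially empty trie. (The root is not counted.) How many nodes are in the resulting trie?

For each word, the new-node count is its length minus the longest prefix already in the trie:
  "fffthfht" → 8 new (f, f, f, t, h, f, h, t)
  "tfftffhtttf" → 11 new (t, f, f, t, f, f, h, t, t, t, f)
  "hfh" → 3 new (h, f, h)
  "tfftfffff" → prefix "tfftff" already present; 3 new (f, f, f)
  "ffftfhftfft" → prefix "ffft" already present; 7 new (f, h, f, t, f, f, t)
  "tfftftfhtf" → prefix "tfftf" already present; 5 new (t, f, h, t, f)
  "tfftfff" → prefix "tfftfff" already present; 0 new (none)
  "tfftfhhfh" → prefix "tfftf" already present; 4 new (h, h, f, h)
  "tfftfhffh" → prefix "tfftfh" already present; 3 new (f, f, h)
  "ffftf" → prefix "ffftf" already present; 0 new (none)
  "ffftfffft" → prefix "ffftf" already present; 4 new (f, f, f, t)
Total nodes = 8 + 11 + 3 + 3 + 7 + 5 + 0 + 4 + 3 + 0 + 4 = 48

48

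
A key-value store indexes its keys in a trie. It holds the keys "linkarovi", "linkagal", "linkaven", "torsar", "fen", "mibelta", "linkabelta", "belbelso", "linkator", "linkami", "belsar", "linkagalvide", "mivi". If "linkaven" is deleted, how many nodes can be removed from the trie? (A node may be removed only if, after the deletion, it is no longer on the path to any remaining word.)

3

Walk "linkaven" from the leaf back toward the root, removing each node that no remaining word uses.
The suffix "ven" (3 nodes) is used only by "linkaven"; the node for "linka" still has the child "r", so pruning stops there.
Nodes removed: 3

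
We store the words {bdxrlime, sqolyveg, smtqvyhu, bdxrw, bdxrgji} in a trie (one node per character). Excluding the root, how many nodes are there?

27

Count nodes per top-level branch (shared prefixes stored once):
  'b'-branch (bdxrgji, bdxrlime, bdxrw): 12 nodes
  's'-branch (smtqvyhu, sqolyveg): 15 nodes
Sum: 27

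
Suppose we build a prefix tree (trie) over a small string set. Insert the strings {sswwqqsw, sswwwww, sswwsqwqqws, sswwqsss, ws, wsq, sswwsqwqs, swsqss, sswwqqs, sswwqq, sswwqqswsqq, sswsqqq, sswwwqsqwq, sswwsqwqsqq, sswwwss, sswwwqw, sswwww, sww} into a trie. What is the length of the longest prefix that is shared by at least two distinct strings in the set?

Equivalently: take the maximum, over all pairs, of their longest common prefix length.
e.g. "sswwsqwqs" and "sswwsqwqsqq" share the prefix "sswwsqwqs" of length 9; no pair shares a longer one.
Longest shared-prefix length: 9

9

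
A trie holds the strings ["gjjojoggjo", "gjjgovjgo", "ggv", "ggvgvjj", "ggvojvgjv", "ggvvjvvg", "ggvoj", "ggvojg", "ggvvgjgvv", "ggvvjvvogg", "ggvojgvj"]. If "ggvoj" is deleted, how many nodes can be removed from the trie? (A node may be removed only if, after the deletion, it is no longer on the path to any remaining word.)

A node on "ggvoj"'s path can go only if nothing else ends at it or branches off below it.
Every node on "ggvoj" is still needed (e.g. by "ggvojvgjv"), so nothing is freed.
Nodes removed: 0

0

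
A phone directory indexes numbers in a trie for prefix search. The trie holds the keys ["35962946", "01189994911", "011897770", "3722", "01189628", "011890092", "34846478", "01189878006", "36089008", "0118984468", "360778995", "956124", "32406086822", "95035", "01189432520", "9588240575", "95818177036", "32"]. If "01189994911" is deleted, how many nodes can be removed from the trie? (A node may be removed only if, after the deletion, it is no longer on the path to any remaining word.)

After clearing the end-marker at "01189994911", prune upward until reaching a node still needed by another word.
The suffix "994911" (6 nodes) is used only by "01189994911"; the node for "01189" still has the child "7", so pruning stops there.
Nodes removed: 6

6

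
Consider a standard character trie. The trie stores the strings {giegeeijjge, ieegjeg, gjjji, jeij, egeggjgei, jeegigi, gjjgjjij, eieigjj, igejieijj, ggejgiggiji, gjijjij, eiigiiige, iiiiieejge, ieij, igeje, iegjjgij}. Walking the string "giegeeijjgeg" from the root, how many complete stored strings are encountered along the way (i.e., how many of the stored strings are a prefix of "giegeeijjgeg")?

Traverse "giegeeijjgeg" character by character; count nodes along the way that are marked as word ends.
Prefixes of the query that are stored words: "giegeeijjge"
Count: 1

1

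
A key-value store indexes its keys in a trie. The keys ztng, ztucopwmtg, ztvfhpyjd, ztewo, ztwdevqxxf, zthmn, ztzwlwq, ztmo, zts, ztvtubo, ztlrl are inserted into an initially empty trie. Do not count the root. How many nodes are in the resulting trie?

Trace insertions, counting only characters that open a new branch:
  "ztng" → 4 new (z, t, n, g)
  "ztucopwmtg" → prefix "zt" already present; 8 new (u, c, o, p, w, m, t, g)
  "ztvfhpyjd" → prefix "zt" already present; 7 new (v, f, h, p, y, j, d)
  "ztewo" → prefix "zt" already present; 3 new (e, w, o)
  "ztwdevqxxf" → prefix "zt" already present; 8 new (w, d, e, v, q, x, x, f)
  "zthmn" → prefix "zt" already present; 3 new (h, m, n)
  "ztzwlwq" → prefix "zt" already present; 5 new (z, w, l, w, q)
  "ztmo" → prefix "zt" already present; 2 new (m, o)
  "zts" → prefix "zt" already present; 1 new (s)
  "ztvtubo" → prefix "ztv" already present; 4 new (t, u, b, o)
  "ztlrl" → prefix "zt" already present; 3 new (l, r, l)
Total nodes = 4 + 8 + 7 + 3 + 8 + 3 + 5 + 2 + 1 + 4 + 3 = 48

48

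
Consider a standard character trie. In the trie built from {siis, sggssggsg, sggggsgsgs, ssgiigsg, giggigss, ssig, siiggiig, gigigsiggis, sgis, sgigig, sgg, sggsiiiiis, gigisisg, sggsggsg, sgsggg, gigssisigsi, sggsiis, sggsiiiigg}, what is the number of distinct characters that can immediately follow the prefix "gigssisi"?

Follow the path "gigssisi" to its node, then look at its outgoing edges.
Distinct next characters after "gigssisi": g.
That node has 1 child edge.

1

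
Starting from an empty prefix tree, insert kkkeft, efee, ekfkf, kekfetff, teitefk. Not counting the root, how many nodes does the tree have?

Trace insertions, counting only characters that open a new branch:
  "kkkeft" → 6 new (k, k, k, e, f, t)
  "efee" → 4 new (e, f, e, e)
  "ekfkf" → prefix "e" already present; 4 new (k, f, k, f)
  "kekfetff" → prefix "k" already present; 7 new (e, k, f, e, t, f, f)
  "teitefk" → 7 new (t, e, i, t, e, f, k)
Total nodes = 6 + 4 + 4 + 7 + 7 = 28

28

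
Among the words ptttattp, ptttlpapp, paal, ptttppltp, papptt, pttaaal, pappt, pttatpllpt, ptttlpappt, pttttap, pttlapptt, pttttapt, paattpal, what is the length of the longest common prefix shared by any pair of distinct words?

9

Equivalently: take the maximum, over all pairs, of their longest common prefix length.
"ptttlpapp" and "ptttlpappt" agree on "ptttlpapp" (9 characters) before diverging; nothing deeper is shared.
Longest shared-prefix length: 9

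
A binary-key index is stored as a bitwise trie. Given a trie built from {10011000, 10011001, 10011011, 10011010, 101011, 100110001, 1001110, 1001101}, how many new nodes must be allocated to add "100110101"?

1

The longest prefix of "100110101" already in the trie is "10011010" (length 8).
New nodes needed: |"100110101"| − 8 = 9 − 8 = 1.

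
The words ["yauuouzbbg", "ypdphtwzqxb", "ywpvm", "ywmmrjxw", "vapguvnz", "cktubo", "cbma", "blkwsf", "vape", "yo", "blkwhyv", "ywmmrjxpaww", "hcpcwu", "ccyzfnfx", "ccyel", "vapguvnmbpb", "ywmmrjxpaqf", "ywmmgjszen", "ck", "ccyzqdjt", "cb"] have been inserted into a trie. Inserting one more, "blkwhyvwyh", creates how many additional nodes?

"blkwhyv" is already a path in the trie; the remaining "wyh" must be added.
New nodes needed: |"blkwhyvwyh"| − 7 = 10 − 7 = 3.

3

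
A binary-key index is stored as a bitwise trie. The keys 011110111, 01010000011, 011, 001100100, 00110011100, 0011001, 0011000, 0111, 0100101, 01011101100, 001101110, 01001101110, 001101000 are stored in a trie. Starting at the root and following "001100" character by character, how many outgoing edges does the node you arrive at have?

2

The children of the "001100" node are the distinct next characters among strings starting with "001100".
Characters that immediately follow "001100" among the stored strings: {0, 1}.
That node has 2 child edges.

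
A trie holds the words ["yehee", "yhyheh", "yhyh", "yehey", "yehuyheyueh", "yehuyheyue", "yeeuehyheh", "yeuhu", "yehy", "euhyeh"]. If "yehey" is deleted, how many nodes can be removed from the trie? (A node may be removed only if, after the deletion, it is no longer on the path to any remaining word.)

1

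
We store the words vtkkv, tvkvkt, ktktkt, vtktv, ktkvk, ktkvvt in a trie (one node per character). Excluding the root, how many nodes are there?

23

For each word, the new-node count is its length minus the longest prefix already in the trie:
  "vtkkv" → 5 new (v, t, k, k, v)
  "tvkvkt" → 6 new (t, v, k, v, k, t)
  "ktktkt" → 6 new (k, t, k, t, k, t)
  "vtktv" → prefix "vtk" already present; 2 new (t, v)
  "ktkvk" → prefix "ktk" already present; 2 new (v, k)
  "ktkvvt" → prefix "ktkv" already present; 2 new (v, t)
Total nodes = 5 + 6 + 6 + 2 + 2 + 2 = 23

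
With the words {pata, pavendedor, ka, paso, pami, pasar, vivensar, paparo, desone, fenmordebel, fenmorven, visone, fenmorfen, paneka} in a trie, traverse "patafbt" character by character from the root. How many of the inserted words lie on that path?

1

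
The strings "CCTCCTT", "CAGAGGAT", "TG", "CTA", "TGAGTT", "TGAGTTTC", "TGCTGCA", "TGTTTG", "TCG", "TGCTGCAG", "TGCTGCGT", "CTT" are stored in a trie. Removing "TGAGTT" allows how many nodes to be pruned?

Walk "TGAGTT" from the leaf back toward the root, removing each node that no remaining word uses.
Every node on "TGAGTT" is still needed (e.g. by "TGAGTTTC"), so nothing is freed.
Nodes removed: 0

0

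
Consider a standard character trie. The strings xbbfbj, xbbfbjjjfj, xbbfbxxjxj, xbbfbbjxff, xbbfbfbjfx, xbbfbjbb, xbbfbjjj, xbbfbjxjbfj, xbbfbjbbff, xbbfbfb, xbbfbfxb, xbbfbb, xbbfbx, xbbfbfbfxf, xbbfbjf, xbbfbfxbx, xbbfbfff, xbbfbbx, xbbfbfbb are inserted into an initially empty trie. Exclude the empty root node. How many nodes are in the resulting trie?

45

Insert word by word; a character creates a node only if that edge doesn't already exist:
  "xbbfbj" → 6 new (x, b, b, f, b, j)
  "xbbfbjjjfj" → prefix "xbbfbj" already present; 4 new (j, j, f, j)
  "xbbfbxxjxj" → prefix "xbbfb" already present; 5 new (x, x, j, x, j)
  "xbbfbbjxff" → prefix "xbbfb" already present; 5 new (b, j, x, f, f)
  "xbbfbfbjfx" → prefix "xbbfb" already present; 5 new (f, b, j, f, x)
  "xbbfbjbb" → prefix "xbbfbj" already present; 2 new (b, b)
  "xbbfbjjj" → prefix "xbbfbjjj" already present; 0 new (none)
  "xbbfbjxjbfj" → prefix "xbbfbj" already present; 5 new (x, j, b, f, j)
  "xbbfbjbbff" → prefix "xbbfbjbb" already present; 2 new (f, f)
  "xbbfbfb" → prefix "xbbfbfb" already present; 0 new (none)
  "xbbfbfxb" → prefix "xbbfbf" already present; 2 new (x, b)
  "xbbfbb" → prefix "xbbfbb" already present; 0 new (none)
  "xbbfbx" → prefix "xbbfbx" already present; 0 new (none)
  "xbbfbfbfxf" → prefix "xbbfbfb" already present; 3 new (f, x, f)
  "xbbfbjf" → prefix "xbbfbj" already present; 1 new (f)
  "xbbfbfxbx" → prefix "xbbfbfxb" already present; 1 new (x)
  "xbbfbfff" → prefix "xbbfbf" already present; 2 new (f, f)
  "xbbfbbx" → prefix "xbbfbb" already present; 1 new (x)
  "xbbfbfbb" → prefix "xbbfbfb" already present; 1 new (b)
Total nodes = 6 + 4 + 5 + 5 + 5 + 2 + 0 + 5 + 2 + 0 + 2 + 0 + 0 + 3 + 1 + 1 + 2 + 1 + 1 = 45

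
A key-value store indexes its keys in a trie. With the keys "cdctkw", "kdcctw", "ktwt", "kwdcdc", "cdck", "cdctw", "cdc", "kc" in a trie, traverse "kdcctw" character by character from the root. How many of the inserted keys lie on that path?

1

Check each prefix of "kdcctw" against the stored set — each match is an end-marker on the path.
Prefixes of the query that are stored words: "kdcctw"
Count: 1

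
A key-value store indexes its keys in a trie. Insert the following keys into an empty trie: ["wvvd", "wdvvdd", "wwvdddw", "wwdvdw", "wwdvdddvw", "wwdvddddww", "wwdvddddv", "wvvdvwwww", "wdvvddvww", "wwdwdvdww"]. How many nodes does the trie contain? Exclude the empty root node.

Insert word by word; a character creates a node only if that edge doesn't already exist:
  "wvvd" → 4 new (w, v, v, d)
  "wdvvdd" → prefix "w" already present; 5 new (d, v, v, d, d)
  "wwvdddw" → prefix "w" already present; 6 new (w, v, d, d, d, w)
  "wwdvdw" → prefix "ww" already present; 4 new (d, v, d, w)
  "wwdvdddvw" → prefix "wwdvd" already present; 4 new (d, d, v, w)
  "wwdvddddww" → prefix "wwdvddd" already present; 3 new (d, w, w)
  "wwdvddddv" → prefix "wwdvdddd" already present; 1 new (v)
  "wvvdvwwww" → prefix "wvvd" already present; 5 new (v, w, w, w, w)
  "wdvvddvww" → prefix "wdvvdd" already present; 3 new (v, w, w)
  "wwdwdvdww" → prefix "wwd" already present; 6 new (w, d, v, d, w, w)
Total nodes = 4 + 5 + 6 + 4 + 4 + 3 + 1 + 5 + 3 + 6 = 41

41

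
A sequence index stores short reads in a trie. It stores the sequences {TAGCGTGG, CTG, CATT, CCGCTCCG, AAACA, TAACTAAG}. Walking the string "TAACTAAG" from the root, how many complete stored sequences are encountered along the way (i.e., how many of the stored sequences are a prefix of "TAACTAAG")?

Check each prefix of "TAACTAAG" against the stored set — each match is an end-marker on the path.
Prefixes of the query that are stored words: "TAACTAAG"
Count: 1

1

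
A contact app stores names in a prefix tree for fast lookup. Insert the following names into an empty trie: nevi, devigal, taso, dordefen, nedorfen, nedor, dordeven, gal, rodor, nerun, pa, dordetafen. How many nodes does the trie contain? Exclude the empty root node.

Count nodes per top-level branch (shared prefixes stored once):
  'd'-branch (devigal, dordefen, dordetafen, dordeven): 22 nodes
  'g'-branch (gal): 3 nodes
  'n'-branch (nedor, nedorfen, nerun, nevi): 13 nodes
  'p'-branch (pa): 2 nodes
  'r'-branch (rodor): 5 nodes
  't'-branch (taso): 4 nodes
Sum: 49

49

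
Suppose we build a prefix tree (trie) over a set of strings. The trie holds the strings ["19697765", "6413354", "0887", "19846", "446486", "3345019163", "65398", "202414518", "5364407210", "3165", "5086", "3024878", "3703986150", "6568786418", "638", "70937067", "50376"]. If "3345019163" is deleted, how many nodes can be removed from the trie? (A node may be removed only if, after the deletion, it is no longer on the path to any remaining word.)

A node on "3345019163"'s path can go only if nothing else ends at it or branches off below it.
The suffix "345019163" (9 nodes) is used only by "3345019163"; the node for "3" still has the child "1", so pruning stops there.
Nodes removed: 9

9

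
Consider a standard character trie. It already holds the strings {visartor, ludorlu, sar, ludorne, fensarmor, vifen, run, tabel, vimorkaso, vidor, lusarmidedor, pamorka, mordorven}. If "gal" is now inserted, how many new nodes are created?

3

Nothing in the trie begins with "g"; the whole of "gal" is new.
3 − 0 = 3 new nodes.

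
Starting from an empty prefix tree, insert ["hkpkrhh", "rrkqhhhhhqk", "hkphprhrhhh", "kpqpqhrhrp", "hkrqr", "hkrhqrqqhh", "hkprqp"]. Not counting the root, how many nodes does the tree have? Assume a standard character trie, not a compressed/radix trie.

49

Insert word by word; a character creates a node only if that edge doesn't already exist:
  "hkpkrhh" → 7 new (h, k, p, k, r, h, h)
  "rrkqhhhhhqk" → 11 new (r, r, k, q, h, h, h, h, h, q, k)
  "hkphprhrhhh" → prefix "hkp" already present; 8 new (h, p, r, h, r, h, h, h)
  "kpqpqhrhrp" → 10 new (k, p, q, p, q, h, r, h, r, p)
  "hkrqr" → prefix "hk" already present; 3 new (r, q, r)
  "hkrhqrqqhh" → prefix "hkr" already present; 7 new (h, q, r, q, q, h, h)
  "hkprqp" → prefix "hkp" already present; 3 new (r, q, p)
Total nodes = 7 + 11 + 8 + 10 + 3 + 7 + 3 = 49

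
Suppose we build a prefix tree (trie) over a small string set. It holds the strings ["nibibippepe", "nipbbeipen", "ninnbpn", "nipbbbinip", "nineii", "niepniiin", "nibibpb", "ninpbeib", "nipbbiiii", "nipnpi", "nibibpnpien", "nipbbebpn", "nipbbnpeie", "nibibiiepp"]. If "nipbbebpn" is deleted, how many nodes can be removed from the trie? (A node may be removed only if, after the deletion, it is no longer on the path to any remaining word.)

3

A node on "nipbbebpn"'s path can go only if nothing else ends at it or branches off below it.
The suffix "bpn" (3 nodes) is used only by "nipbbebpn"; the node for "nipbbe" still has the child "i", so pruning stops there.
Nodes removed: 3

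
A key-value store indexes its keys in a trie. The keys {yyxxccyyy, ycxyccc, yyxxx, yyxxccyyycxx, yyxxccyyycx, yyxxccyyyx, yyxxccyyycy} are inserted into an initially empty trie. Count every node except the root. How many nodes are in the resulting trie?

21

Insert word by word; a character creates a node only if that edge doesn't already exist:
  "yyxxccyyy" → 9 new (y, y, x, x, c, c, y, y, y)
  "ycxyccc" → prefix "y" already present; 6 new (c, x, y, c, c, c)
  "yyxxx" → prefix "yyxx" already present; 1 new (x)
  "yyxxccyyycxx" → prefix "yyxxccyyy" already present; 3 new (c, x, x)
  "yyxxccyyycx" → prefix "yyxxccyyycx" already present; 0 new (none)
  "yyxxccyyyx" → prefix "yyxxccyyy" already present; 1 new (x)
  "yyxxccyyycy" → prefix "yyxxccyyyc" already present; 1 new (y)
Total nodes = 9 + 6 + 1 + 3 + 0 + 1 + 1 = 21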